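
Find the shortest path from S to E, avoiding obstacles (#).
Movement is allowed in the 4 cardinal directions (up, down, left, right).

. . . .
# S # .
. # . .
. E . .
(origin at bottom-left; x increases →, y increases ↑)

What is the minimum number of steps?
8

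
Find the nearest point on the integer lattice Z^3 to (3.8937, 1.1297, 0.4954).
(4, 1, 0)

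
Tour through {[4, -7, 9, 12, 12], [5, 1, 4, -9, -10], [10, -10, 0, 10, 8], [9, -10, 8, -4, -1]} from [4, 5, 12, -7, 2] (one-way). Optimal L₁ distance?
116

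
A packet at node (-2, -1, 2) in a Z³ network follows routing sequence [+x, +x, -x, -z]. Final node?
(-1, -1, 1)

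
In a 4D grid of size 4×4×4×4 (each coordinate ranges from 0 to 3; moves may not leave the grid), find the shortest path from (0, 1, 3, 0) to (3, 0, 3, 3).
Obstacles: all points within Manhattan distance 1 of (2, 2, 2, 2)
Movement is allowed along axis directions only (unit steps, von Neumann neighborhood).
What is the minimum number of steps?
7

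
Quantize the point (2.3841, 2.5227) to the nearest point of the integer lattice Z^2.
(2, 3)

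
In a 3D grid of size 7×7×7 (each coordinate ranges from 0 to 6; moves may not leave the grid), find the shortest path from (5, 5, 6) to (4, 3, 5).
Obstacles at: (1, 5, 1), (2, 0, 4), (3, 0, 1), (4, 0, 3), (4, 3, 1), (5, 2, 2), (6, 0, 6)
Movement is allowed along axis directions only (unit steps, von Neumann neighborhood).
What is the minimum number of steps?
4
(one shortest path: (5, 5, 6) → (4, 5, 6) → (4, 4, 6) → (4, 3, 6) → (4, 3, 5))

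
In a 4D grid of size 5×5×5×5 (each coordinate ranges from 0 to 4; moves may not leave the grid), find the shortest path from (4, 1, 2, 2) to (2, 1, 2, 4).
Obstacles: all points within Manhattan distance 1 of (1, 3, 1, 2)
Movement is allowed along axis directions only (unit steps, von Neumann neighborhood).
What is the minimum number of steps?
4
(one shortest path: (4, 1, 2, 2) → (3, 1, 2, 2) → (2, 1, 2, 2) → (2, 1, 2, 3) → (2, 1, 2, 4))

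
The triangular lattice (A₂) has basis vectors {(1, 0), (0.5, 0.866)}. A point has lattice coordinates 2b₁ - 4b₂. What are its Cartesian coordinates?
(0, -3.464)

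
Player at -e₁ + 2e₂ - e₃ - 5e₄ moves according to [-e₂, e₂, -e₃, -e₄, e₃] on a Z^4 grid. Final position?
(-1, 2, -1, -6)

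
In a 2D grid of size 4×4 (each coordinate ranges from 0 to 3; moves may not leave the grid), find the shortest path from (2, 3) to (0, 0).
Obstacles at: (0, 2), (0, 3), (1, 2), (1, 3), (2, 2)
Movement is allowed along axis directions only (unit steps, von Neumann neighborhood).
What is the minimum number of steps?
7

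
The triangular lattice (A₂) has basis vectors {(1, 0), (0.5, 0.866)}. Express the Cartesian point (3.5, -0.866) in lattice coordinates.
4b₁ - b₂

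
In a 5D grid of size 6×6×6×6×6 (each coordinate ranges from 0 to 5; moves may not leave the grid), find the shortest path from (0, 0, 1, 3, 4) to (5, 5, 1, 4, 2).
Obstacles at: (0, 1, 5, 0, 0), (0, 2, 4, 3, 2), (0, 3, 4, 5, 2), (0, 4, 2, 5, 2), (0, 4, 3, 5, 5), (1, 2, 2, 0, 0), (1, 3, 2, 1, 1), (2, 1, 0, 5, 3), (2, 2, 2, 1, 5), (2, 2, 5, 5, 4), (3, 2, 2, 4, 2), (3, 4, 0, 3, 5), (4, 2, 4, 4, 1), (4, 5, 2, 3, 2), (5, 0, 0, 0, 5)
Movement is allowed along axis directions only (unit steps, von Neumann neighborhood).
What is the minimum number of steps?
13
(one shortest path: (0, 0, 1, 3, 4) → (1, 0, 1, 3, 4) → (2, 0, 1, 3, 4) → (3, 0, 1, 3, 4) → (4, 0, 1, 3, 4) → (5, 0, 1, 3, 4) → (5, 1, 1, 3, 4) → (5, 2, 1, 3, 4) → (5, 3, 1, 3, 4) → (5, 4, 1, 3, 4) → (5, 5, 1, 3, 4) → (5, 5, 1, 4, 4) → (5, 5, 1, 4, 3) → (5, 5, 1, 4, 2))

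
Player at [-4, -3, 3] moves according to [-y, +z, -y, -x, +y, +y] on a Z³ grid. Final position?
(-5, -3, 4)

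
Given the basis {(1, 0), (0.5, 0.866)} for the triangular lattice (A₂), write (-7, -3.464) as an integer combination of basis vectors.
-5b₁ - 4b₂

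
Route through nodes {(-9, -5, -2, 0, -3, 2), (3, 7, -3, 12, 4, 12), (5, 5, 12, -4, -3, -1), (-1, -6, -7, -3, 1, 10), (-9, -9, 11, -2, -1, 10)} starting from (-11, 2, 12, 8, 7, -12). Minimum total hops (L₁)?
195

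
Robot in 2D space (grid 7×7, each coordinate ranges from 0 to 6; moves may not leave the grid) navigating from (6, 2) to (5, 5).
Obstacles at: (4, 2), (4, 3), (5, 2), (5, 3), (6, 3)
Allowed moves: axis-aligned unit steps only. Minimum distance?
10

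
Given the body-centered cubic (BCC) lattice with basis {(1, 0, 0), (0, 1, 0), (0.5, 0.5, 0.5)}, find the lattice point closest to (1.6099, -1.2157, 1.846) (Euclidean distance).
(1.5, -1.5, 1.5)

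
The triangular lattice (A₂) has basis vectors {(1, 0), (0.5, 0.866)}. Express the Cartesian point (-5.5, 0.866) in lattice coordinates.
-6b₁ + b₂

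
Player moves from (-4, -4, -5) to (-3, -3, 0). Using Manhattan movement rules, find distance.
7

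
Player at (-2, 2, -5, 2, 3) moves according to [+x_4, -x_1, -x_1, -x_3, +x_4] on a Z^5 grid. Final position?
(-4, 2, -6, 4, 3)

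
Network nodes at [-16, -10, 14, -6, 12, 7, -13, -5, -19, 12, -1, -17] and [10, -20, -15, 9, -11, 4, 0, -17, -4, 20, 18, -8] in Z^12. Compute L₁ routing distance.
182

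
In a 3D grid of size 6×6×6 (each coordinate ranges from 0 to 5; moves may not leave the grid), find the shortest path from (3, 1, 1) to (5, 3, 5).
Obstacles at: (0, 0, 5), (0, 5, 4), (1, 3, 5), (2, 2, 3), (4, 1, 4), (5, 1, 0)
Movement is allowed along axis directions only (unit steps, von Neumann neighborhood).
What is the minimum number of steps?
8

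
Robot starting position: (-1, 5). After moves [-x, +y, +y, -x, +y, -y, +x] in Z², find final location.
(-2, 7)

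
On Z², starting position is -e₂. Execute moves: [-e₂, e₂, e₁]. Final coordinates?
(1, -1)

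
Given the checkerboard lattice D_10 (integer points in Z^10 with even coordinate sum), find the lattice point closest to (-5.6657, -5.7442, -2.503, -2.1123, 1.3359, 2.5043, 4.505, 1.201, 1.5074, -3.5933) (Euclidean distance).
(-6, -6, -2, -2, 1, 3, 5, 1, 2, -4)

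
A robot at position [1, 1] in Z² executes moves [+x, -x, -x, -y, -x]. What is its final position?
(-1, 0)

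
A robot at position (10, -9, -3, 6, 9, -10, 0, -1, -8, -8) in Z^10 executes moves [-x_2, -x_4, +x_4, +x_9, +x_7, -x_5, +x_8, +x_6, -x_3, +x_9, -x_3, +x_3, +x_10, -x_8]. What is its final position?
(10, -10, -4, 6, 8, -9, 1, -1, -6, -7)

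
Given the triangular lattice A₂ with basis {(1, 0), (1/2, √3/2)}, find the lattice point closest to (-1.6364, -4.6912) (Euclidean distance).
(-1.5, -4.33)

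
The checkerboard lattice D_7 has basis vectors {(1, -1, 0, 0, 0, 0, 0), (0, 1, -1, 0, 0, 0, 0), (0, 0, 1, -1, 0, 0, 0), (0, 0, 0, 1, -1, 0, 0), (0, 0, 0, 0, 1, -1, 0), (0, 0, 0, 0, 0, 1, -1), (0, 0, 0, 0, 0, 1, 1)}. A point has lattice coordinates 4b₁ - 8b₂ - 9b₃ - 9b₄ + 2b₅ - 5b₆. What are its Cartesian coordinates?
(4, -12, -1, 0, 11, -7, 5)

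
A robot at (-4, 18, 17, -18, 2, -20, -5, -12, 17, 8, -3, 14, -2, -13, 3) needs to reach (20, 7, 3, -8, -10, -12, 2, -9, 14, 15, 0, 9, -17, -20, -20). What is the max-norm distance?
24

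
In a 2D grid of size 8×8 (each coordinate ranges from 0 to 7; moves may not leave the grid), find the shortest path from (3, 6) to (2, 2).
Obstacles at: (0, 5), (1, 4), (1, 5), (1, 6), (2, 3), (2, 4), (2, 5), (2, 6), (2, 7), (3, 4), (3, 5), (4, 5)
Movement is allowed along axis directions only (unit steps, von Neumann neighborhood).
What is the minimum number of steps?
9
(one shortest path: (3, 6) → (4, 6) → (5, 6) → (5, 5) → (5, 4) → (4, 4) → (4, 3) → (3, 3) → (3, 2) → (2, 2))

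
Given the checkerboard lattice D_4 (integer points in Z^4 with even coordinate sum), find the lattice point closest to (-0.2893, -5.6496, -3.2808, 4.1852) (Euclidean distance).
(0, -5, -3, 4)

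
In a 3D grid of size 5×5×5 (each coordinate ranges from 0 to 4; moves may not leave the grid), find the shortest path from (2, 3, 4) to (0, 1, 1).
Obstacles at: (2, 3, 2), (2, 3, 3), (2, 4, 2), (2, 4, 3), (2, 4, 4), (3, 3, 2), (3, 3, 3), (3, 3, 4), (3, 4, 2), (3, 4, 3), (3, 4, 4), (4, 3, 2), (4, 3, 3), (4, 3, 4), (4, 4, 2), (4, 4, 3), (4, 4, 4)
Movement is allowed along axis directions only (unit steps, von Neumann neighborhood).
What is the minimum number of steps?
7
(one shortest path: (2, 3, 4) → (1, 3, 4) → (0, 3, 4) → (0, 2, 4) → (0, 1, 4) → (0, 1, 3) → (0, 1, 2) → (0, 1, 1))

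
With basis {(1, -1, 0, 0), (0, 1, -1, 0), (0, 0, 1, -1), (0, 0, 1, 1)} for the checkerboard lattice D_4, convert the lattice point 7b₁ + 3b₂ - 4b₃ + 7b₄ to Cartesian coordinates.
(7, -4, 0, 11)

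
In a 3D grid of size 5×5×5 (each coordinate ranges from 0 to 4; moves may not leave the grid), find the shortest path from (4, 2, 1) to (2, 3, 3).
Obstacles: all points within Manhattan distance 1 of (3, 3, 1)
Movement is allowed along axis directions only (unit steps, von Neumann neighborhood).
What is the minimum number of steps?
5
(one shortest path: (4, 2, 1) → (4, 2, 2) → (3, 2, 2) → (2, 2, 2) → (2, 3, 2) → (2, 3, 3))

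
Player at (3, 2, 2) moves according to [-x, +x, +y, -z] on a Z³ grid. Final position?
(3, 3, 1)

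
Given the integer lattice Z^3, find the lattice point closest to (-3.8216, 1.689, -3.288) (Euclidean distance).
(-4, 2, -3)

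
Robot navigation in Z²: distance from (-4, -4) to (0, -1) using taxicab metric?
7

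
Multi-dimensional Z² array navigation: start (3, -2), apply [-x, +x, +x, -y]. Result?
(4, -3)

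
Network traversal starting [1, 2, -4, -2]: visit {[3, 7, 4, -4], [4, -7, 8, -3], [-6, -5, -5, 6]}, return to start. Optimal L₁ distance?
94
(one optimal route: (1, 2, -4, -2) → (3, 7, 4, -4) → (4, -7, 8, -3) → (-6, -5, -5, 6) → (1, 2, -4, -2))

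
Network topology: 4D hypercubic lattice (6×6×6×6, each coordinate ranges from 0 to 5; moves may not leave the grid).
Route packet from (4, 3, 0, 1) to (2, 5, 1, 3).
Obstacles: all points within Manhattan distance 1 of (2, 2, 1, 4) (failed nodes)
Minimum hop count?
7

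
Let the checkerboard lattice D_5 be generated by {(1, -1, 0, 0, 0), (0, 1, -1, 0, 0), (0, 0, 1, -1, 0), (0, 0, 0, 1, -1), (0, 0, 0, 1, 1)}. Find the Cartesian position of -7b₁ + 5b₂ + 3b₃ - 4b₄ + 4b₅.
(-7, 12, -2, -3, 8)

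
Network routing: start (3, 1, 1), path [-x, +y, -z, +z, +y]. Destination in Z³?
(2, 3, 1)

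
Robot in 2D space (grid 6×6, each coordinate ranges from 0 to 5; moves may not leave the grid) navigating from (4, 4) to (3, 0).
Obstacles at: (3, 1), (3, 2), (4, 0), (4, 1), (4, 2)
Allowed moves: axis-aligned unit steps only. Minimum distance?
7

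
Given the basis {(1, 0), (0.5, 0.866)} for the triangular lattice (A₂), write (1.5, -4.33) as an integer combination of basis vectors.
4b₁ - 5b₂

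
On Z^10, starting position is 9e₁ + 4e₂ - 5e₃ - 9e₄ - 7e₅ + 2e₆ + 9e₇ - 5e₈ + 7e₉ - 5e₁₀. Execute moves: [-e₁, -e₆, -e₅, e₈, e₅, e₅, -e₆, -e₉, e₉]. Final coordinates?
(8, 4, -5, -9, -6, 0, 9, -4, 7, -5)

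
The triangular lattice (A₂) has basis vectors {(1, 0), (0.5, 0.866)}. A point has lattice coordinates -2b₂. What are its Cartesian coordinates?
(-1, -1.732)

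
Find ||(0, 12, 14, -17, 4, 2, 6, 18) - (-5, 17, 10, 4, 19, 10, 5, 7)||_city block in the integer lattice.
70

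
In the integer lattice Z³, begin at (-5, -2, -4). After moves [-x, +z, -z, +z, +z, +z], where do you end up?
(-6, -2, -1)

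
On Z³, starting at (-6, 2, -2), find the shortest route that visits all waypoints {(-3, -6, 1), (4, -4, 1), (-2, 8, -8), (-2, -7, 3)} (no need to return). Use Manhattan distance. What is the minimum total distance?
55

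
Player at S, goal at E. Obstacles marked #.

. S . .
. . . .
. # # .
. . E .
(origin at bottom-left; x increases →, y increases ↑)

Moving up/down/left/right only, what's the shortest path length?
6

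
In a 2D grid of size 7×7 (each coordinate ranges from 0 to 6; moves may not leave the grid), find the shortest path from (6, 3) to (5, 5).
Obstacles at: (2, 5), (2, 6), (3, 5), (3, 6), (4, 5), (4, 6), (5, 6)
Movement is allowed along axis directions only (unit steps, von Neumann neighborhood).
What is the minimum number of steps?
3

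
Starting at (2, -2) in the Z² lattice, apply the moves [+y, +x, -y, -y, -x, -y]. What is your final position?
(2, -4)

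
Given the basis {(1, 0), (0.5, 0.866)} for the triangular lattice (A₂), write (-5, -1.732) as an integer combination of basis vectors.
-4b₁ - 2b₂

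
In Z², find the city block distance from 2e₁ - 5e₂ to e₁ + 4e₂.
10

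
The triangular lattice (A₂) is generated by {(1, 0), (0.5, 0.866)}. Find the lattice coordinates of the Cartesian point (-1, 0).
-b₁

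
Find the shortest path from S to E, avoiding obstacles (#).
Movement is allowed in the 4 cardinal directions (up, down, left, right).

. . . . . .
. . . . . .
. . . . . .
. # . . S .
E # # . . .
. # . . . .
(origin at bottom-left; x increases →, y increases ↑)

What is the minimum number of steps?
7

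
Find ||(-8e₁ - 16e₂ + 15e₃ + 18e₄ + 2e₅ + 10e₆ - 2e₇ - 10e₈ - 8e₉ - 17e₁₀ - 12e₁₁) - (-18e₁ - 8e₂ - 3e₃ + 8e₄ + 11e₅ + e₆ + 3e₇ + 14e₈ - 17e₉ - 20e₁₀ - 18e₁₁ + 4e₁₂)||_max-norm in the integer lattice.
24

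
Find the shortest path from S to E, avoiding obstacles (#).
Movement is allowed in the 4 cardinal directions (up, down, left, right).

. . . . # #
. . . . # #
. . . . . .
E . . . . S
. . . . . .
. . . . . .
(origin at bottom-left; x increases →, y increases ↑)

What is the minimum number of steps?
5
(one shortest path: (5, 2) → (4, 2) → (3, 2) → (2, 2) → (1, 2) → (0, 2))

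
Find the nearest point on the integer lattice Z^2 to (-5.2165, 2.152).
(-5, 2)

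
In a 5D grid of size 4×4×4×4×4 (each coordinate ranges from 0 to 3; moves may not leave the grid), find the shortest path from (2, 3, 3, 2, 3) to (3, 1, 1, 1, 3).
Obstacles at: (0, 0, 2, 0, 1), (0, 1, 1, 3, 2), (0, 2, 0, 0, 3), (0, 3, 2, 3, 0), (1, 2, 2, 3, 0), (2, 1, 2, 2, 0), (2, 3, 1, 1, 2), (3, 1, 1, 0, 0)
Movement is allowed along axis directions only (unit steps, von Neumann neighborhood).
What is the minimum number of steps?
6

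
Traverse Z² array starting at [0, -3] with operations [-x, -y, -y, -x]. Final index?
(-2, -5)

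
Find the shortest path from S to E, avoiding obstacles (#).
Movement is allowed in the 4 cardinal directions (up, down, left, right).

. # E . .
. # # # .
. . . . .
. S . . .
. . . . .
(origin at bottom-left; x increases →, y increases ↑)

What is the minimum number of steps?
8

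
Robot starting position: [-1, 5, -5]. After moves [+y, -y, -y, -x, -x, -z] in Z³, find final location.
(-3, 4, -6)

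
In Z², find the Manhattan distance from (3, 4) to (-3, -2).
12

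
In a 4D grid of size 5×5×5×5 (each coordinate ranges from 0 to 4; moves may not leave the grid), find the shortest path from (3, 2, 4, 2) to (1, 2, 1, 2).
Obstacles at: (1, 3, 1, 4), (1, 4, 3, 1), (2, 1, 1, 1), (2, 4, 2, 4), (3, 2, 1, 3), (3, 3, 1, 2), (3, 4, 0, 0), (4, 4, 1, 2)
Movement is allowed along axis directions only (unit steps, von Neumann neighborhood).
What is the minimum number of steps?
5
(one shortest path: (3, 2, 4, 2) → (2, 2, 4, 2) → (1, 2, 4, 2) → (1, 2, 3, 2) → (1, 2, 2, 2) → (1, 2, 1, 2))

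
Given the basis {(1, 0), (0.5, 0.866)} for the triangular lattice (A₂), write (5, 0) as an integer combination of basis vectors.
5b₁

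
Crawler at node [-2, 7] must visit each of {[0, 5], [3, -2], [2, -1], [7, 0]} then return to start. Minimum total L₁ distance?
36
(one optimal route: (-2, 7) → (0, 5) → (2, -1) → (3, -2) → (7, 0) → (-2, 7))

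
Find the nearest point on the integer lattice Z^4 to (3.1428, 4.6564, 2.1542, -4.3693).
(3, 5, 2, -4)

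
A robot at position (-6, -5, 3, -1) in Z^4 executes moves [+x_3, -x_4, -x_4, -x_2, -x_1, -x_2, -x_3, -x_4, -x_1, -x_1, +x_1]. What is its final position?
(-8, -7, 3, -4)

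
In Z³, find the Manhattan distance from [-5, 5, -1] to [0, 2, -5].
12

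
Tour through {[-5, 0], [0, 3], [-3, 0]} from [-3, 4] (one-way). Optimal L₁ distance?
12
(one optimal route: (-3, 4) → (0, 3) → (-3, 0) → (-5, 0))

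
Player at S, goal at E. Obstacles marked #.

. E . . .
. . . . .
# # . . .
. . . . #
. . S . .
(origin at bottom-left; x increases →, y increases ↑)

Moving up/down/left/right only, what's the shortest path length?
5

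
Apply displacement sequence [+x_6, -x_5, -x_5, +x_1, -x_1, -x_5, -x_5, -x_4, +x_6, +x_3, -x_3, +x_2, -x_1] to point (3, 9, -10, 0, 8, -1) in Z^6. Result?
(2, 10, -10, -1, 4, 1)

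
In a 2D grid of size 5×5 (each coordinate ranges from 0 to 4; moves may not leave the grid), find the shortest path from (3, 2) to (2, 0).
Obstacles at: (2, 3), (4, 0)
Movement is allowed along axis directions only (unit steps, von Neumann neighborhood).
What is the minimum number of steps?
3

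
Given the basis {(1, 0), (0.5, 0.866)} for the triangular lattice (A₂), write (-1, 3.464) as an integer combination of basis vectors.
-3b₁ + 4b₂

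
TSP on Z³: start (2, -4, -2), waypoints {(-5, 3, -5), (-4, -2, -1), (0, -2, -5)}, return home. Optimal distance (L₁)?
36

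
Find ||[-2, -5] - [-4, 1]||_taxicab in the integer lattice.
8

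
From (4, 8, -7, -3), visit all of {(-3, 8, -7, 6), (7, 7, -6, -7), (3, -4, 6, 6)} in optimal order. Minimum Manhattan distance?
65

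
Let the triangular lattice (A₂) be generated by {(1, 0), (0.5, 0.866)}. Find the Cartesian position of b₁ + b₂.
(1.5, 0.866)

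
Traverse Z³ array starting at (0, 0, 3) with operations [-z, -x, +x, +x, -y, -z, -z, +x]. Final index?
(2, -1, 0)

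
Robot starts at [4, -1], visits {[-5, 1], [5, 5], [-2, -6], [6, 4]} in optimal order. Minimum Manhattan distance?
33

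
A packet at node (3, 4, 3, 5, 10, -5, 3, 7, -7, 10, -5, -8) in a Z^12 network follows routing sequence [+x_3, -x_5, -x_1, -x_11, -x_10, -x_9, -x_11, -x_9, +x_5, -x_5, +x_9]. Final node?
(2, 4, 4, 5, 9, -5, 3, 7, -8, 9, -7, -8)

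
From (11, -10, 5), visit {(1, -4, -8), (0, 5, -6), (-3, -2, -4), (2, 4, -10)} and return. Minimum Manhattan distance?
90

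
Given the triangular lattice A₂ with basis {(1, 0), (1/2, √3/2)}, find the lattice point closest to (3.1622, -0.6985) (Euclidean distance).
(3.5, -0.866)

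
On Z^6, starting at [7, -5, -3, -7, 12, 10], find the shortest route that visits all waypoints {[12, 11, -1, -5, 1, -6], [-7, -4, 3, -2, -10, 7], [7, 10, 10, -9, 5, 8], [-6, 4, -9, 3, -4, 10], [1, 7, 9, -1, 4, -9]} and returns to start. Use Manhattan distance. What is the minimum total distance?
258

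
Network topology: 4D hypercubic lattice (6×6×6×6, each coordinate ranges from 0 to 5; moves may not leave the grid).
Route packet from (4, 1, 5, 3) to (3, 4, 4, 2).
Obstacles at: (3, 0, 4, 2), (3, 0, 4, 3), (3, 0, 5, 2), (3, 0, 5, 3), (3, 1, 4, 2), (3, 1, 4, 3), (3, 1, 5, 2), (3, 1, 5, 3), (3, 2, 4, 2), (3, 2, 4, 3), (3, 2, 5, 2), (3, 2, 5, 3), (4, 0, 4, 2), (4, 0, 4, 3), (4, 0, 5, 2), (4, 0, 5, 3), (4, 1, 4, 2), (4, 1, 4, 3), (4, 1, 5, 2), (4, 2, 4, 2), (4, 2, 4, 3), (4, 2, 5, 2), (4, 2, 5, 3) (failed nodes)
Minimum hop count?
8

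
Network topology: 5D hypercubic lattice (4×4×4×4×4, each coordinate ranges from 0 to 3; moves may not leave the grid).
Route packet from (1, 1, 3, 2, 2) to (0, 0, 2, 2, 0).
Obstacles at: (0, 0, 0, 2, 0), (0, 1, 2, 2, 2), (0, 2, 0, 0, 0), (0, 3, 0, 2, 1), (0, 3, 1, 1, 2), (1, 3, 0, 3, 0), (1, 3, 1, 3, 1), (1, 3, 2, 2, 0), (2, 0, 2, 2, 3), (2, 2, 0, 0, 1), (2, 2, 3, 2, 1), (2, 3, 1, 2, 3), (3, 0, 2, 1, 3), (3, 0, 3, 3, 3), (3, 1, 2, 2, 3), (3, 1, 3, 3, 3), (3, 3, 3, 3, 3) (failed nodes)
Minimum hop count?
5
(one shortest path: (1, 1, 3, 2, 2) → (0, 1, 3, 2, 2) → (0, 0, 3, 2, 2) → (0, 0, 2, 2, 2) → (0, 0, 2, 2, 1) → (0, 0, 2, 2, 0))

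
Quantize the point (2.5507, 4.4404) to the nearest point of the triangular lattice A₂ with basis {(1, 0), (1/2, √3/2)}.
(2.5, 4.33)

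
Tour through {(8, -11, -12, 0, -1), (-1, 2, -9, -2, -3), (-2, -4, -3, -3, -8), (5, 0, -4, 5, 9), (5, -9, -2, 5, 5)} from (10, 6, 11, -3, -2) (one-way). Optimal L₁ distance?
131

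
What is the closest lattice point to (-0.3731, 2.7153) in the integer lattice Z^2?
(0, 3)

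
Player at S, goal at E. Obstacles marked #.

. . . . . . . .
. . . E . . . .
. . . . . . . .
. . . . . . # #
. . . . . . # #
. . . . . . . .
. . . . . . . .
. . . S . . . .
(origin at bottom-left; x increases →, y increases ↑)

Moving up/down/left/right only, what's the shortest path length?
6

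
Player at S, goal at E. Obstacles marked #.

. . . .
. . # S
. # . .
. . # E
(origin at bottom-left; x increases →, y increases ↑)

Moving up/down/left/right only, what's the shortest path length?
2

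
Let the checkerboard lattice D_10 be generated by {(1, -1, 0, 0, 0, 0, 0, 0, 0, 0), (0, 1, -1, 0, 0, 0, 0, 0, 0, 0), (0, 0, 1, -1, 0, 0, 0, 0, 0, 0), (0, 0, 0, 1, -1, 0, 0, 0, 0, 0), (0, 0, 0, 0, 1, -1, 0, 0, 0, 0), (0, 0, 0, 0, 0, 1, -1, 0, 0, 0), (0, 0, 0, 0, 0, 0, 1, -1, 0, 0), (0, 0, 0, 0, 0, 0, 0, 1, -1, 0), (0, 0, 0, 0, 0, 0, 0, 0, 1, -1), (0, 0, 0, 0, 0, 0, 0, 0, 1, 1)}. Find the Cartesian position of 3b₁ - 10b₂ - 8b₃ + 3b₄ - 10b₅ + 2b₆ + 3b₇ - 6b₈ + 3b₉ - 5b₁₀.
(3, -13, 2, 11, -13, 12, 1, -9, 4, -8)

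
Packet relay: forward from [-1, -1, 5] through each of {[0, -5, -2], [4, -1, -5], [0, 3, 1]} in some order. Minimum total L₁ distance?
31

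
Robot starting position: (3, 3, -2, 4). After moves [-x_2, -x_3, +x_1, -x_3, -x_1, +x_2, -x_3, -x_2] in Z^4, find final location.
(3, 2, -5, 4)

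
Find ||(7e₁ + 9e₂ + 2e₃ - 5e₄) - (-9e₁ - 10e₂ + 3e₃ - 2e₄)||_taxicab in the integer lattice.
39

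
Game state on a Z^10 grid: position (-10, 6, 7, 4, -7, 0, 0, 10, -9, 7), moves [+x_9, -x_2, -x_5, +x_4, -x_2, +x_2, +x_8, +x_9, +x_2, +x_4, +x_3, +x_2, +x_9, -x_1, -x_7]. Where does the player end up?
(-11, 7, 8, 6, -8, 0, -1, 11, -6, 7)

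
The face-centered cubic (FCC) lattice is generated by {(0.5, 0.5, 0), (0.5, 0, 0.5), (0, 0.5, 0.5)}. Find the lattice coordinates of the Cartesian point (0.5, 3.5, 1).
3b₁ - 2b₂ + 4b₃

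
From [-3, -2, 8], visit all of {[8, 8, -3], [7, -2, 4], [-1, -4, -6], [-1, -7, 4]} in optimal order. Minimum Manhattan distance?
62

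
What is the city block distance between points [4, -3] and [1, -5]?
5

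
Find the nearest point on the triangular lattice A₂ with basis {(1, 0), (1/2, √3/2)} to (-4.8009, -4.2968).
(-4.5, -4.33)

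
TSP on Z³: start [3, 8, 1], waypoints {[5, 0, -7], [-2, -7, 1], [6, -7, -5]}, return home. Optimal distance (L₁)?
62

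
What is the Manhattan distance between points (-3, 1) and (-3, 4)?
3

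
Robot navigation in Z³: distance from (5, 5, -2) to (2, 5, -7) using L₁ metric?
8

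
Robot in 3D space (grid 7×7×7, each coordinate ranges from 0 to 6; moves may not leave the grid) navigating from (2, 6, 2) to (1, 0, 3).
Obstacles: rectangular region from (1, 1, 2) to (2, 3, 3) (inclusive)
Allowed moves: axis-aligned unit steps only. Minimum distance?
10
(one shortest path: (2, 6, 2) → (1, 6, 2) → (0, 6, 2) → (0, 5, 2) → (0, 4, 2) → (0, 3, 2) → (0, 2, 2) → (0, 1, 2) → (0, 0, 2) → (1, 0, 2) → (1, 0, 3))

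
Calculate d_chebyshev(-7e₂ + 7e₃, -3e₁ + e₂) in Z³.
8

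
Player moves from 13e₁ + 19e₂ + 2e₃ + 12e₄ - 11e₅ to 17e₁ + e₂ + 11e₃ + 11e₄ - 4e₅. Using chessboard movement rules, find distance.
18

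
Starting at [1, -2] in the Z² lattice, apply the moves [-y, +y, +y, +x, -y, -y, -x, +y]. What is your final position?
(1, -2)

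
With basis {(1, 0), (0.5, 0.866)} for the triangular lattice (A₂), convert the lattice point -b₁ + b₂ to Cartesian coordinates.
(-0.5, 0.866)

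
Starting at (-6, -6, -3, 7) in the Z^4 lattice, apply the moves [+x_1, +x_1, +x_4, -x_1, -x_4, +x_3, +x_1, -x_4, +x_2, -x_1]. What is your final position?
(-5, -5, -2, 6)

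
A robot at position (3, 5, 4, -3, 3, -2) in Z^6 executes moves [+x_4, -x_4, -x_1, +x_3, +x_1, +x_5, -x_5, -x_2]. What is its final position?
(3, 4, 5, -3, 3, -2)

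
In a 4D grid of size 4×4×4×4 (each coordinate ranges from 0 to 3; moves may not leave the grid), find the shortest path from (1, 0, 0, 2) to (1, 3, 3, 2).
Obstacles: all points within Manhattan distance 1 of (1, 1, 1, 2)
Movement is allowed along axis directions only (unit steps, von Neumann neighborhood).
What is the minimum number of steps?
8
(one shortest path: (1, 0, 0, 2) → (0, 0, 0, 2) → (0, 1, 0, 2) → (0, 2, 0, 2) → (1, 2, 0, 2) → (1, 3, 0, 2) → (1, 3, 1, 2) → (1, 3, 2, 2) → (1, 3, 3, 2))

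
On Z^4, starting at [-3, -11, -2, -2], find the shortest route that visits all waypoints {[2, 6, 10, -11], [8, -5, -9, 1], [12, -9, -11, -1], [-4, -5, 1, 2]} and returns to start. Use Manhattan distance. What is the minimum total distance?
140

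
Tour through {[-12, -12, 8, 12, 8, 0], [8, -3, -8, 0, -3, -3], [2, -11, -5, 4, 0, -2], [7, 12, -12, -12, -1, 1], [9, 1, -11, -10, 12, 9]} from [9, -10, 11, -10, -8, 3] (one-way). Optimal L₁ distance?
205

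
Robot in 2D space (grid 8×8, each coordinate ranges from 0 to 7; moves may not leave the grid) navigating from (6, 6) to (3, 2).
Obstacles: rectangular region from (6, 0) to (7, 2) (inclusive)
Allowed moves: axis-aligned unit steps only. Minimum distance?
7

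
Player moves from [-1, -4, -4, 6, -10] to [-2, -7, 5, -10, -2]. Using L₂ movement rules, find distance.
20.2731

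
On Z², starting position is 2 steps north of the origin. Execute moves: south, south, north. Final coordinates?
(0, 1)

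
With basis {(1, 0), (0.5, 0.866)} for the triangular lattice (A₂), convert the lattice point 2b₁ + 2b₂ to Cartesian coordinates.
(3, 1.732)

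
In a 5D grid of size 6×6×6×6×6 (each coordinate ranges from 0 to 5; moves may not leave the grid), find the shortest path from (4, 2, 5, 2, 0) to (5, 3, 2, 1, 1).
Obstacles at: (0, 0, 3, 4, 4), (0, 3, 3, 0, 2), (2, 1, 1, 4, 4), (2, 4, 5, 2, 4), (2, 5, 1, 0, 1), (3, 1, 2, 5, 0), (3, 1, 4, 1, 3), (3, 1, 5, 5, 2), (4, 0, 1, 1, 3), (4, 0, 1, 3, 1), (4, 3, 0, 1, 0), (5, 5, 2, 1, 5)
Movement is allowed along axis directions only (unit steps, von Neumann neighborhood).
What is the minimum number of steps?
7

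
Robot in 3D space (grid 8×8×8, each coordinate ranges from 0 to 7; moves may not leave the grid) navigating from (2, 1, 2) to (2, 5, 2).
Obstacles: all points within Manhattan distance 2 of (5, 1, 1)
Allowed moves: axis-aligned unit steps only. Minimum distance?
4
(one shortest path: (2, 1, 2) → (2, 2, 2) → (2, 3, 2) → (2, 4, 2) → (2, 5, 2))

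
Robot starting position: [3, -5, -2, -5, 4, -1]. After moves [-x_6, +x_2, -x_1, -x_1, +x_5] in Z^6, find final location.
(1, -4, -2, -5, 5, -2)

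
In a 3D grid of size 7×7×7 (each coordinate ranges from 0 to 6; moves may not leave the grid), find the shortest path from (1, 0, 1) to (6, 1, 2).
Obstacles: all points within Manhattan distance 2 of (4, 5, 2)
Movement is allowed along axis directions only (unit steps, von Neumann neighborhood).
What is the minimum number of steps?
7
(one shortest path: (1, 0, 1) → (2, 0, 1) → (3, 0, 1) → (4, 0, 1) → (5, 0, 1) → (6, 0, 1) → (6, 1, 1) → (6, 1, 2))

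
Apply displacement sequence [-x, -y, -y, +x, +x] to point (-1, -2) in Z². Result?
(0, -4)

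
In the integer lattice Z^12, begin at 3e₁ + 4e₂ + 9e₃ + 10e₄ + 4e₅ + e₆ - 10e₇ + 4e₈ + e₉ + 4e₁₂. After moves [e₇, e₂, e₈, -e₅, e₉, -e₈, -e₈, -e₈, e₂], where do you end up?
(3, 6, 9, 10, 3, 1, -9, 2, 2, 0, 0, 4)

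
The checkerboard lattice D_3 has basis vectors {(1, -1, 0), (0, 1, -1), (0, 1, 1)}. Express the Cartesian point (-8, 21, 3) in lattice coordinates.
-8b₁ + 5b₂ + 8b₃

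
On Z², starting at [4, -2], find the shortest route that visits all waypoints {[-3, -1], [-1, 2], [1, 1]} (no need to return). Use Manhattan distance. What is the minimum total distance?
14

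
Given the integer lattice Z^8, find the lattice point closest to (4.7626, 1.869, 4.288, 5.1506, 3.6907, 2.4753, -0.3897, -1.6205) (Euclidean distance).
(5, 2, 4, 5, 4, 2, 0, -2)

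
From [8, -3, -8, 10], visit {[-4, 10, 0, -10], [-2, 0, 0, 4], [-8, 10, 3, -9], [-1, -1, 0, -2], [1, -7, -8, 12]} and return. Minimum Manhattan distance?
132
(one optimal route: (8, -3, -8, 10) → (-2, 0, 0, 4) → (-4, 10, 0, -10) → (-8, 10, 3, -9) → (-1, -1, 0, -2) → (1, -7, -8, 12) → (8, -3, -8, 10))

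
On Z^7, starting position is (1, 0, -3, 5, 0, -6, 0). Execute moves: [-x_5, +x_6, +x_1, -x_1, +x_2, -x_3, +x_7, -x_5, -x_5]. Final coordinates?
(1, 1, -4, 5, -3, -5, 1)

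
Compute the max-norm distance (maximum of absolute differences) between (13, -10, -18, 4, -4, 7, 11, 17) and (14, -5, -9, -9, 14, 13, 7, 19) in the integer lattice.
18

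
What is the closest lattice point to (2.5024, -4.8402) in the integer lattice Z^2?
(3, -5)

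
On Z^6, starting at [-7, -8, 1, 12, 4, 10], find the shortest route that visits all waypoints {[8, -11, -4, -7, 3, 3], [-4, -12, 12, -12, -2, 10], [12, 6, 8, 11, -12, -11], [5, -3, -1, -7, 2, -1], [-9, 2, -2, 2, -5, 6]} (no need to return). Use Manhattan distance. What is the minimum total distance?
224
(one optimal route: (-7, -8, 1, 12, 4, 10) → (-4, -12, 12, -12, -2, 10) → (8, -11, -4, -7, 3, 3) → (5, -3, -1, -7, 2, -1) → (-9, 2, -2, 2, -5, 6) → (12, 6, 8, 11, -12, -11))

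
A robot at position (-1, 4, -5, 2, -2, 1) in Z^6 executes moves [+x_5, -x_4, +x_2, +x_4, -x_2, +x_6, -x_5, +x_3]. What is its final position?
(-1, 4, -4, 2, -2, 2)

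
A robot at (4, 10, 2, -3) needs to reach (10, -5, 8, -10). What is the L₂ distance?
18.6011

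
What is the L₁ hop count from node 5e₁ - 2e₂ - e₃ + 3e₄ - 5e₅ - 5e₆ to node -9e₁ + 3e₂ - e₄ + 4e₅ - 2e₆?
36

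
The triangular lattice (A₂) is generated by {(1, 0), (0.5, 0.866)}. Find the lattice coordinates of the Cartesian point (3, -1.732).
4b₁ - 2b₂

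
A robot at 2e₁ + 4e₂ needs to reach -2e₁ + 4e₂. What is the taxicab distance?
4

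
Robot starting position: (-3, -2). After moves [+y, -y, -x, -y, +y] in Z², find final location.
(-4, -2)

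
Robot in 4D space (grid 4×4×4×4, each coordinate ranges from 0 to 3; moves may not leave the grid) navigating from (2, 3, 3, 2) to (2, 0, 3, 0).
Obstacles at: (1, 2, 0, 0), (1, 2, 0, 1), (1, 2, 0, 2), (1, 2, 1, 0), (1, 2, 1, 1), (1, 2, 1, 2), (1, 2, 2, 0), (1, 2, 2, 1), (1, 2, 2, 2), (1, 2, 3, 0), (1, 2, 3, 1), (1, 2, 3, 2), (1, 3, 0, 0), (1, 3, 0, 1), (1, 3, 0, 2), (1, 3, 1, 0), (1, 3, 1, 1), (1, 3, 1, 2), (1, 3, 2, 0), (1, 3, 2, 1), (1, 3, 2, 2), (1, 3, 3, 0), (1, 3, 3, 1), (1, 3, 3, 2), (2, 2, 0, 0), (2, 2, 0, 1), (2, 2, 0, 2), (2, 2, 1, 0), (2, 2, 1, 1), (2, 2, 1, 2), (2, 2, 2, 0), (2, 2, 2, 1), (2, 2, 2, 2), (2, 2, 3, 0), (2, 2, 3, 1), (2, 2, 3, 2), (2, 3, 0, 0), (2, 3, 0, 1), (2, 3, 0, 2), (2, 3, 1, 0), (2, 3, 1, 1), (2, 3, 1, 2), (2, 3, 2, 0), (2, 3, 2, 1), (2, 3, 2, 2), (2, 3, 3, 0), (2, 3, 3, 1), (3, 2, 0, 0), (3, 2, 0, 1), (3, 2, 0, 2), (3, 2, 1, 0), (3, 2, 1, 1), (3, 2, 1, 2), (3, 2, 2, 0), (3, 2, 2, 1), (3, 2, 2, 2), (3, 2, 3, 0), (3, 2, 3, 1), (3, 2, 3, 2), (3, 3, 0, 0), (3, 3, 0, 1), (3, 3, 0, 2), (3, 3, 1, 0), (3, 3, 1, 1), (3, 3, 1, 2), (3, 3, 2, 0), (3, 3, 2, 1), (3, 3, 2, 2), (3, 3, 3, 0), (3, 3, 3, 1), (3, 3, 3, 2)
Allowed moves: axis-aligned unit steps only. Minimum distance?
7
(one shortest path: (2, 3, 3, 2) → (2, 3, 3, 3) → (2, 2, 3, 3) → (2, 1, 3, 3) → (2, 0, 3, 3) → (2, 0, 3, 2) → (2, 0, 3, 1) → (2, 0, 3, 0))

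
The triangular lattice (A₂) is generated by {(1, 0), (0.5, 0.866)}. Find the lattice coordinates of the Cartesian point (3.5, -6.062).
7b₁ - 7b₂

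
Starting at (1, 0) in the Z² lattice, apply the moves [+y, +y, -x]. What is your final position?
(0, 2)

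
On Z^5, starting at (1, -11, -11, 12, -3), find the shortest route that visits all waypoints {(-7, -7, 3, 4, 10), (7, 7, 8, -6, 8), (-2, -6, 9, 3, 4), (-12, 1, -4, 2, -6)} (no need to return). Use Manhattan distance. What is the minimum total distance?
138
(one optimal route: (1, -11, -11, 12, -3) → (-12, 1, -4, 2, -6) → (-7, -7, 3, 4, 10) → (-2, -6, 9, 3, 4) → (7, 7, 8, -6, 8))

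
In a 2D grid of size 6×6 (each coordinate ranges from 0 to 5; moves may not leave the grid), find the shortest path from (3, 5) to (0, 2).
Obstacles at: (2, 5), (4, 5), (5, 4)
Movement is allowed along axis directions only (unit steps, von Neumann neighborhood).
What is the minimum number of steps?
6
(one shortest path: (3, 5) → (3, 4) → (2, 4) → (1, 4) → (0, 4) → (0, 3) → (0, 2))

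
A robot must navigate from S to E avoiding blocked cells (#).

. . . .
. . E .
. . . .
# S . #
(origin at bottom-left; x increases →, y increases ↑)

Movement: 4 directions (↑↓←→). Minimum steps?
3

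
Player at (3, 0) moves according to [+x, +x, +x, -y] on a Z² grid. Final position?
(6, -1)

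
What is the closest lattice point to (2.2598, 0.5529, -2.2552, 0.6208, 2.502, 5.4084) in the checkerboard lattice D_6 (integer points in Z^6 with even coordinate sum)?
(2, 1, -2, 1, 3, 5)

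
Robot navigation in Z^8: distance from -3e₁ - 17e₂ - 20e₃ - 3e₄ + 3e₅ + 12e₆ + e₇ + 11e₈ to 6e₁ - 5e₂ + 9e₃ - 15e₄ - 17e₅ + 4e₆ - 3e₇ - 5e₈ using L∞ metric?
29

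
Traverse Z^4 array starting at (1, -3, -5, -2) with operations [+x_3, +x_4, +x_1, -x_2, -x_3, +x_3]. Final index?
(2, -4, -4, -1)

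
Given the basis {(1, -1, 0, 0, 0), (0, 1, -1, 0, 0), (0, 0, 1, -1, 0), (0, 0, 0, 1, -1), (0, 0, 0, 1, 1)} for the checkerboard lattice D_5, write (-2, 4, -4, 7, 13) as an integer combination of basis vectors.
-2b₁ + 2b₂ - 2b₃ - 4b₄ + 9b₅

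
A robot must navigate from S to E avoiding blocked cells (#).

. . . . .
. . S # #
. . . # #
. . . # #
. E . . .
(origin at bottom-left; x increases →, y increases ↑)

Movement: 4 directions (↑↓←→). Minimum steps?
4
(one shortest path: (2, 3) → (1, 3) → (1, 2) → (1, 1) → (1, 0))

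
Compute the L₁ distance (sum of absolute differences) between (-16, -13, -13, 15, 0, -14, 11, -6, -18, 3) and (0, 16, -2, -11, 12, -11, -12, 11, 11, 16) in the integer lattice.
179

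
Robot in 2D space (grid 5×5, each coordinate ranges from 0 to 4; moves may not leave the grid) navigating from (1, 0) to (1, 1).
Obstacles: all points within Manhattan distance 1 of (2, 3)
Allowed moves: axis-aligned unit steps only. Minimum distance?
1
(one shortest path: (1, 0) → (1, 1))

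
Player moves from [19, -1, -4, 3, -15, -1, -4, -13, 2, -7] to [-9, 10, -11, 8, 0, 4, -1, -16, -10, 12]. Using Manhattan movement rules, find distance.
108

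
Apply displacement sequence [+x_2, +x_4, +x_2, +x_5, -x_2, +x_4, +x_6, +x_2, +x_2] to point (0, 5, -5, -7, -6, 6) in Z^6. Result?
(0, 8, -5, -5, -5, 7)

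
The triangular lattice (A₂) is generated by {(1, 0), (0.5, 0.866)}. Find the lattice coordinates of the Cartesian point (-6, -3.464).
-4b₁ - 4b₂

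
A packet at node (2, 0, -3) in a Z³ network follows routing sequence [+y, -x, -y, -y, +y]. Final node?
(1, 0, -3)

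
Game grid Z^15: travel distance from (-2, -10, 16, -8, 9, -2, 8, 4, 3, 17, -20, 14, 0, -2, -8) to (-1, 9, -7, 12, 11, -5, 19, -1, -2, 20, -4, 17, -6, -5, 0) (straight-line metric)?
43.1045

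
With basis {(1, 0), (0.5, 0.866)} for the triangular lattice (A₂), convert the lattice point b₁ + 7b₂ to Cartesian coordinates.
(4.5, 6.062)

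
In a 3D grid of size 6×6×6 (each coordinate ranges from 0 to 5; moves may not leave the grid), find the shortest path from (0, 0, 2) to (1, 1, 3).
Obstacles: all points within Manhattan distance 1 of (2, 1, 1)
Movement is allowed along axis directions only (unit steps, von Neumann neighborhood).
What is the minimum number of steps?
3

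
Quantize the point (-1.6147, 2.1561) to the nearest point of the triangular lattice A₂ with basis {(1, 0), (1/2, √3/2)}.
(-1.5, 2.598)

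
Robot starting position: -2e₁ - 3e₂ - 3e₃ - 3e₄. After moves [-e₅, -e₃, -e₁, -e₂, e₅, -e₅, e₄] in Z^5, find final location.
(-3, -4, -4, -2, -1)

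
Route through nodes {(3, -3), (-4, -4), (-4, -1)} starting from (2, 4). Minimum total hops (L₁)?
19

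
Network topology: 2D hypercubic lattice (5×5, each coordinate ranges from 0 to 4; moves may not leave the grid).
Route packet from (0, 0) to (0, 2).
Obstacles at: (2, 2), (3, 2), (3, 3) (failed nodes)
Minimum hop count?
2
(one shortest path: (0, 0) → (0, 1) → (0, 2))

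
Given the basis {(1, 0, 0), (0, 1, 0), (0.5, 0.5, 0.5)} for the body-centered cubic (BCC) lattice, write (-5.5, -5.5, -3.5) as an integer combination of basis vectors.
-2b₁ - 2b₂ - 7b₃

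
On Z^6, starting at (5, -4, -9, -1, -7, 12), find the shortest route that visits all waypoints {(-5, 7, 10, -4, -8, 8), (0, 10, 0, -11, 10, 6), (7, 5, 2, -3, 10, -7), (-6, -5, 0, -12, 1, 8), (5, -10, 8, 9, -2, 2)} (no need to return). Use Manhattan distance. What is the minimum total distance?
210
(one optimal route: (5, -4, -9, -1, -7, 12) → (5, -10, 8, 9, -2, 2) → (-5, 7, 10, -4, -8, 8) → (-6, -5, 0, -12, 1, 8) → (0, 10, 0, -11, 10, 6) → (7, 5, 2, -3, 10, -7))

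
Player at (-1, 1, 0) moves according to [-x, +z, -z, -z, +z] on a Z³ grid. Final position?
(-2, 1, 0)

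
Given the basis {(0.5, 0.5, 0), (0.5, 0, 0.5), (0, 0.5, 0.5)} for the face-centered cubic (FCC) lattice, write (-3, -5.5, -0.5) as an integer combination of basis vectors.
-8b₁ + 2b₂ - 3b₃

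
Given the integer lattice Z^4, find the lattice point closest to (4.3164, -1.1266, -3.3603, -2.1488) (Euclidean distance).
(4, -1, -3, -2)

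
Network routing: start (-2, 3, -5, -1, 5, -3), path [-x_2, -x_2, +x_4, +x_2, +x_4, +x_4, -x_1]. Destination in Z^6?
(-3, 2, -5, 2, 5, -3)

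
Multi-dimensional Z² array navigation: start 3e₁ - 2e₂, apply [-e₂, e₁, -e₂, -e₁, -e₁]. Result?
(2, -4)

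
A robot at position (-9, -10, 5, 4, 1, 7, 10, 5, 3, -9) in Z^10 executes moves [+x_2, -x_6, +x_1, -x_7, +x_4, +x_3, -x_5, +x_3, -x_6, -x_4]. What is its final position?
(-8, -9, 7, 4, 0, 5, 9, 5, 3, -9)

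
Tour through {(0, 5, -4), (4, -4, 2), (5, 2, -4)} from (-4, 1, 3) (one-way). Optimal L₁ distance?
35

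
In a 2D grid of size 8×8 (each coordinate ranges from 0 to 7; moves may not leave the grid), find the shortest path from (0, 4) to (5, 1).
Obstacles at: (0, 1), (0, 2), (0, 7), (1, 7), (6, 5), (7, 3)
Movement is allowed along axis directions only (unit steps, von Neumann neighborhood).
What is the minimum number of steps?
8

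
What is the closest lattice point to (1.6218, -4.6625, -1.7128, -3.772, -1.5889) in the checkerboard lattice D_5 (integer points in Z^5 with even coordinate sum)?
(2, -5, -2, -4, -1)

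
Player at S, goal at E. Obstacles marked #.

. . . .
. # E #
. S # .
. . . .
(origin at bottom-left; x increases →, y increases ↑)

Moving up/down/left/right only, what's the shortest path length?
6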